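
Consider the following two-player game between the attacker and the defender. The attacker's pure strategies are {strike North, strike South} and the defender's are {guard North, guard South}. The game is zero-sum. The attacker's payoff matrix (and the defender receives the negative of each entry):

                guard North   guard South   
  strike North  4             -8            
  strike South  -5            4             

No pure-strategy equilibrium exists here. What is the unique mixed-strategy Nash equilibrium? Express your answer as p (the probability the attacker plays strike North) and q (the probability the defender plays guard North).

For the defender to be willing to mix, the defender must be indifferent between guard North and guard South, which pins down the attacker's mix.
  the defender's payoff from guard North: p·(-4) + (1−p)·5 = -9p + 5
  the defender's payoff from guard South: p·8 + (1−p)·(-4) = 12p - 4
  -9p + 5 = 12p - 4  ⇒  -21p = -9  ⇒  p = 3/7.
For the attacker to be willing to mix, the attacker must be indifferent between strike North and strike South, which pins down the defender's mix.
  the attacker's payoff from strike North: q·4 + (1−q)·(-8) = 12q - 8
  the attacker's payoff from strike South: q·(-5) + (1−q)·4 = -9q + 4
  12q - 8 = -9q + 4  ⇒  21q = 12  ⇒  q = 4/7.

p = 3/7, q = 4/7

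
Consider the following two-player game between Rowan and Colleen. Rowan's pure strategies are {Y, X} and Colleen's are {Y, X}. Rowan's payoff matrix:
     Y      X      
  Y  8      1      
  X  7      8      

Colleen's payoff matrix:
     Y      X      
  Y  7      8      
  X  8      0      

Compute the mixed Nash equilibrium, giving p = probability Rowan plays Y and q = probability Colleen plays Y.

p = 8/9, q = 7/8

For Colleen to be willing to mix, Colleen must be indifferent between Y and X, which pins down Rowan's mix.
  Colleen's payoff to Y: p·7 + (1−p)·8 = -p + 8
  Colleen's payoff to X: p·8 + (1−p)·0 = 8p
  -p + 8 = 8p  ⇒  -9p = -8  ⇒  p = 8/9.
In a mixed equilibrium Rowan is indifferent between Y and X; this condition fixes q.
  Rowan's payoff from Y: q·8 + (1−q)·1 = 7q + 1
  Rowan's payoff from X: q·7 + (1−q)·8 = -q + 8
  7q + 1 = -q + 8  ⇒  8q = 7  ⇒  q = 7/8.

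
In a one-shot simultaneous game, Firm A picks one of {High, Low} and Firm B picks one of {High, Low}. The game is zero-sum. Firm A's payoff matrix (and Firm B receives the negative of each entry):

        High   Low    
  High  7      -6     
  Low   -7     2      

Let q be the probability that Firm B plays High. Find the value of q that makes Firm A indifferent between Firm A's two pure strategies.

q = 4/11

Set Firm A's expected payoff from High equal to that from Low:
  Firm A's payoff from High: q·7 + (1−q)·(-6) = 13q - 6
  Firm A's payoff from Low: q·(-7) + (1−q)·2 = -9q + 2
  13q - 6 = -9q + 2  ⇒  22q = 8  ⇒  q = 4/11.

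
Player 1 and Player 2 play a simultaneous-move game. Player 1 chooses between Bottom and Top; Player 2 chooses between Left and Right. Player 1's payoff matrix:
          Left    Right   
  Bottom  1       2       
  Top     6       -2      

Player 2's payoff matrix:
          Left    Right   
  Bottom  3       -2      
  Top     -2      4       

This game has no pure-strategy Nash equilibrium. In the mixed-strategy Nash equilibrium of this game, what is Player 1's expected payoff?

Player 2's mix must leave Player 1 indifferent between Bottom and Top.
  Player 1's expected payoff from Bottom: q·1 + (1−q)·2 = -q + 2
  Player 1's expected payoff from Top: q·6 + (1−q)·(-2) = 8q - 2
  -q + 2 = 8q - 2  ⇒  -9q = -4  ⇒  q = 4/9.
At equilibrium Player 1 is indifferent across rows, so Player 1's payoff equals the payoff from Bottom: (4/9)·1 + (5/9)·2 = 14/9.

14/9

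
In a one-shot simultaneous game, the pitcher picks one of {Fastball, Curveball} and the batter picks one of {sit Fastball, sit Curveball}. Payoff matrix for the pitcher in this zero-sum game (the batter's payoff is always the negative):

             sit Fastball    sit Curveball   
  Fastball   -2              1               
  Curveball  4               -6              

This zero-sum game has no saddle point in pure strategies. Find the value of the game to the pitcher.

The pitcher's indifference between Fastball and Curveball determines the batter's mixing probability q:
  the pitcher's expected payoff from Fastball: q·(-2) + (1−q)·1 = -3q + 1
  the pitcher's expected payoff from Curveball: q·4 + (1−q)·(-6) = 10q - 6
  -3q + 1 = 10q - 6  ⇒  -13q = -7  ⇒  q = 7/13.
The value is the pitcher's expected payoff against this mix (using Fastball): (7/13)·(-2) + (6/13)·1 = -8/13.

v = -8/13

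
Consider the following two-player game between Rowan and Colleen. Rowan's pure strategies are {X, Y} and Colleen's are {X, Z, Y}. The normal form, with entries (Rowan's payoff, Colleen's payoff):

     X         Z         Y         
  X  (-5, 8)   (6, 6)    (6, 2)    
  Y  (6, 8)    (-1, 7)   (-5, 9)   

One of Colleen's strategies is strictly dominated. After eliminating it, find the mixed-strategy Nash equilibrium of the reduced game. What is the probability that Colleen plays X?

q = 1/2

Colleen's strategy Z is strictly dominated by X: 8 > 6 and 8 > 7. Eliminate Z.
Set Rowan's expected payoff from X equal to that from Y:
  Rowan's expected payoff from X: q·(-5) + (1−q)·6 = -11q + 6
  Rowan's expected payoff from Y: q·6 + (1−q)·(-5) = 11q - 5
  -11q + 6 = 11q - 5  ⇒  -22q = -11  ⇒  q = 1/2.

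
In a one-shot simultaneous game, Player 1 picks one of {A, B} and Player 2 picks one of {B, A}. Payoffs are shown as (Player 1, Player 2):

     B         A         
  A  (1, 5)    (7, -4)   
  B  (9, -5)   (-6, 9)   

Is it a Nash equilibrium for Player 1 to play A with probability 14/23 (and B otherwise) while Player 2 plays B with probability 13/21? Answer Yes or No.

Yes

Check Player 2's indifference given Player 1's mix p = 14/23:
  payoff from B = 25/23; payoff from A = 25/23 — equal.
Check Player 1's indifference given Player 2's mix q = 13/21:
  payoff from A = 23/7; payoff from B = 23/7 — equal.
Both players are indifferent, so neither can profitably deviate.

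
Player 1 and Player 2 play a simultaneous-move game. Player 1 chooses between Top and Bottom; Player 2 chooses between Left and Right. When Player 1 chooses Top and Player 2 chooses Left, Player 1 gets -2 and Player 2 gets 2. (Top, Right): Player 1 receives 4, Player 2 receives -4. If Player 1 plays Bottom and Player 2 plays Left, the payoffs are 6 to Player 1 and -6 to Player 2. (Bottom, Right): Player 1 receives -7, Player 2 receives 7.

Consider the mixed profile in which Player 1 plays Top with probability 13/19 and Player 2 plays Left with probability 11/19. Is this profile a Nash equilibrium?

Yes

Check Player 2's indifference given Player 1's mix p = 13/19:
  payoff from Left = -10/19; payoff from Right = -10/19 — equal.
Check Player 1's indifference given Player 2's mix q = 11/19:
  payoff from Top = 10/19; payoff from Bottom = 10/19 — equal.
Both players are indifferent, so neither can profitably deviate.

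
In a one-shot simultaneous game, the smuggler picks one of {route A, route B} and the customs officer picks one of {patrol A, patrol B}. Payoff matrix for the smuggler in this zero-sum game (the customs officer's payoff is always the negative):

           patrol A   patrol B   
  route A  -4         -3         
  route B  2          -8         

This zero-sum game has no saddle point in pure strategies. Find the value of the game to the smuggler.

v = -38/11

Set the smuggler's expected payoff from route A equal to that from route B:
  the smuggler's payoff from route A: q·(-4) + (1−q)·(-3) = -q - 3
  the smuggler's payoff from route B: q·2 + (1−q)·(-8) = 10q - 8
  -q - 3 = 10q - 8  ⇒  -11q = -5  ⇒  q = 5/11.
The value is the smuggler's expected payoff against this mix (using route A): (5/11)·(-4) + (6/11)·(-3) = -38/11.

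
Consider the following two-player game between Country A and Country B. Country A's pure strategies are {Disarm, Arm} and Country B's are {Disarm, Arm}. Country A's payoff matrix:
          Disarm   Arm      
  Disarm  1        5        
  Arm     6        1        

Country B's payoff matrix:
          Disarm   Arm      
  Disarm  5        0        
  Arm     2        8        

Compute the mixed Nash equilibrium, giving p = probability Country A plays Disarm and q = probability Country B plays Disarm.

In a mixed equilibrium Country B is indifferent between Disarm and Arm; this condition fixes p.
  Country B's payoff to Disarm: p·5 + (1−p)·2 = 3p + 2
  Country B's payoff to Arm: p·0 + (1−p)·8 = -8p + 8
  3p + 2 = -8p + 8  ⇒  11p = 6  ⇒  p = 6/11.
For Country A to be willing to mix, Country A must be indifferent between Disarm and Arm, which pins down Country B's mix.
  Country A's expected payoff from Disarm: q·1 + (1−q)·5 = -4q + 5
  Country A's expected payoff from Arm: q·6 + (1−q)·1 = 5q + 1
  -4q + 5 = 5q + 1  ⇒  -9q = -4  ⇒  q = 4/9.

p = 6/11, q = 4/9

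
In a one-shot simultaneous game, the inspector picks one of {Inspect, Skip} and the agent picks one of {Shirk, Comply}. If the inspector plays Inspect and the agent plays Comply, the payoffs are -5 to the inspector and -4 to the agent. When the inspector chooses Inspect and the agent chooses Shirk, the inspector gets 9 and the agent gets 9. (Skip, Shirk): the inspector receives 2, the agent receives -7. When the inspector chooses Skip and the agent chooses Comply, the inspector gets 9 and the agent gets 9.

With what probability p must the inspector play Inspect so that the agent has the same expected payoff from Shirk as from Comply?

The inspector's mix must leave the agent indifferent between Shirk and Comply.
  the agent's payoff to Shirk: p·9 + (1−p)·(-7) = 16p - 7
  the agent's payoff to Comply: p·(-4) + (1−p)·9 = -13p + 9
  16p - 7 = -13p + 9  ⇒  29p = 16  ⇒  p = 16/29.

p = 16/29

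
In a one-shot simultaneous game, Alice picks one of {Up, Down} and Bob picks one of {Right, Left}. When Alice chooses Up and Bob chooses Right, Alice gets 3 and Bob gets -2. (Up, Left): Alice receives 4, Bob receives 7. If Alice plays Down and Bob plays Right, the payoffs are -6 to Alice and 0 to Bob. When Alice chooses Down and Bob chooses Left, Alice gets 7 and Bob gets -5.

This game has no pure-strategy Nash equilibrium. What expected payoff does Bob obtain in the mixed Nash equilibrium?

-5/7

For Bob to be willing to mix, Bob must be indifferent between Right and Left, which pins down Alice's mix.
  Bob's expected payoff from Right: p·(-2) + (1−p)·0 = -2p
  Bob's expected payoff from Left: p·7 + (1−p)·(-5) = 12p - 5
  -2p = 12p - 5  ⇒  -14p = -5  ⇒  p = 5/14.
At equilibrium Bob is indifferent across columns, so Bob's payoff equals the payoff from Right: (5/14)·(-2) + (9/14)·0 = -5/7.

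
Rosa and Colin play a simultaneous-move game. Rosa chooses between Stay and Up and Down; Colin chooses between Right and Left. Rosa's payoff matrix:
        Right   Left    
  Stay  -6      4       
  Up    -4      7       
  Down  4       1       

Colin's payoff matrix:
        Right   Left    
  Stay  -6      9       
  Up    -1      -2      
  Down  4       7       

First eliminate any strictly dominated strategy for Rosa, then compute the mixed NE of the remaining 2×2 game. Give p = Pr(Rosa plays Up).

Rosa's strategy Stay is strictly dominated by Up: -4 > -6 and 7 > 4. Eliminate Stay.
For Colin to be willing to mix, Colin must be indifferent between Right and Left, which pins down Rosa's mix.
  Colin's expected payoff from Right: p·(-1) + (1−p)·4 = -5p + 4
  Colin's expected payoff from Left: p·(-2) + (1−p)·7 = -9p + 7
  -5p + 4 = -9p + 7  ⇒  4p = 3  ⇒  p = 3/4.

p = 3/4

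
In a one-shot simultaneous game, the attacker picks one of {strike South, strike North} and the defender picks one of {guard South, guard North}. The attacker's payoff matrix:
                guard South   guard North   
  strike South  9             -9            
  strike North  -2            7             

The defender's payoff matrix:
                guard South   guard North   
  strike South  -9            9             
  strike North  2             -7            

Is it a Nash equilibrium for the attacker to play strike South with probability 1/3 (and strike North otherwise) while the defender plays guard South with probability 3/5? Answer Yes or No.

Given the defender's mix q = 3/5, the attacker's payoff from strike South is 9/5 but from strike North is 8/5. The attacker strictly prefers strike South, so the attacker would not mix.
So the proposed profile is not a Nash equilibrium.

No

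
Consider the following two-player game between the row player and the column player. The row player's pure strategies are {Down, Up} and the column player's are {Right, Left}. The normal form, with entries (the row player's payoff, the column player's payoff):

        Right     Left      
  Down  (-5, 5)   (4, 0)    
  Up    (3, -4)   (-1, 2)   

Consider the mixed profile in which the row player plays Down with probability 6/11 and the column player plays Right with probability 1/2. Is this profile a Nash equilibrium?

No

Given the column player's mix q = 1/2, the row player's payoff from Down is -1/2 but from Up is 1. The row player strictly prefers Up, so the row player would not mix.
So the proposed profile is not a Nash equilibrium.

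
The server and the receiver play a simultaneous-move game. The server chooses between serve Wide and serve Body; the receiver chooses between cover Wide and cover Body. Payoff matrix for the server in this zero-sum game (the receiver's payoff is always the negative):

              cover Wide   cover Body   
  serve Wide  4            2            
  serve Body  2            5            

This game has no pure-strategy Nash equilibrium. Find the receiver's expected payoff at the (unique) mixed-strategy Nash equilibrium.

-16/5

The server's mix must leave the receiver indifferent between cover Wide and cover Body.
  the receiver's payoff to cover Wide: p·(-4) + (1−p)·(-2) = -2p - 2
  the receiver's payoff to cover Body: p·(-2) + (1−p)·(-5) = 3p - 5
  -2p - 2 = 3p - 5  ⇒  -5p = -3  ⇒  p = 3/5.
At equilibrium the receiver is indifferent across columns, so the receiver's payoff equals the payoff from cover Wide: (3/5)·(-4) + (2/5)·(-2) = -16/5.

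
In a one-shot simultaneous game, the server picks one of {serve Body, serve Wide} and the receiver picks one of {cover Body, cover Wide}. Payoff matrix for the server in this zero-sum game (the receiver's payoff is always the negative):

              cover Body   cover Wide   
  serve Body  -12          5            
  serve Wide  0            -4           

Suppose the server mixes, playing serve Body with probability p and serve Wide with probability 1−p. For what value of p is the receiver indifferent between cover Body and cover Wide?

p = 4/21

For the receiver to be willing to mix, the receiver must be indifferent between cover Body and cover Wide, which pins down the server's mix.
  the receiver's payoff from cover Body: p·12 + (1−p)·0 = 12p
  the receiver's payoff from cover Wide: p·(-5) + (1−p)·4 = -9p + 4
  12p = -9p + 4  ⇒  21p = 4  ⇒  p = 4/21.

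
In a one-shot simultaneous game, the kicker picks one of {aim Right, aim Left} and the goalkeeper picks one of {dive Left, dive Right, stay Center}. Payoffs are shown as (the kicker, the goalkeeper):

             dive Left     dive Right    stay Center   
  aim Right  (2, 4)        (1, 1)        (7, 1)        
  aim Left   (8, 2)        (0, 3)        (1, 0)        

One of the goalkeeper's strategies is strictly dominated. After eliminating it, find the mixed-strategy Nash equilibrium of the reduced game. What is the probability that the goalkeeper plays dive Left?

The goalkeeper's strategy stay Center is strictly dominated by dive Left: 4 > 1 and 2 > 0. Eliminate stay Center.
Set the kicker's expected payoff from aim Right equal to that from aim Left:
  the kicker's payoff from aim Right: q·2 + (1−q)·1 = q + 1
  the kicker's payoff from aim Left: q·8 + (1−q)·0 = 8q
  q + 1 = 8q  ⇒  -7q = -1  ⇒  q = 1/7.

q = 1/7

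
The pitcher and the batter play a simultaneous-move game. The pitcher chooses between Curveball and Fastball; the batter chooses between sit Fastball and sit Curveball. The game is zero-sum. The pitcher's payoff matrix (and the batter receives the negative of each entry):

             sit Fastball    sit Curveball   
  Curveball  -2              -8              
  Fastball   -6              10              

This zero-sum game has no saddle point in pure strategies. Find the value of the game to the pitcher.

The pitcher's indifference between Curveball and Fastball determines the batter's mixing probability q:
  the pitcher's expected payoff from Curveball: q·(-2) + (1−q)·(-8) = 6q - 8
  the pitcher's expected payoff from Fastball: q·(-6) + (1−q)·10 = -16q + 10
  6q - 8 = -16q + 10  ⇒  22q = 18  ⇒  q = 9/11.
The value is the pitcher's expected payoff against this mix (using Curveball): (9/11)·(-2) + (2/11)·(-8) = -34/11.

v = -34/11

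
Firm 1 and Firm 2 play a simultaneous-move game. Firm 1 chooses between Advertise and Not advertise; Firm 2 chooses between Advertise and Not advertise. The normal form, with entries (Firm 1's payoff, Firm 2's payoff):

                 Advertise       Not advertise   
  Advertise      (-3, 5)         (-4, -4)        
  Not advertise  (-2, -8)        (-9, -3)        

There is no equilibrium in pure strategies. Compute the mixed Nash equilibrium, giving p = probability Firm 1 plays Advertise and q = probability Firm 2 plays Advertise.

In a mixed equilibrium Firm 2 is indifferent between Advertise and Not advertise; this condition fixes p.
  Firm 2's payoff to Advertise: p·5 + (1−p)·(-8) = 13p - 8
  Firm 2's payoff to Not advertise: p·(-4) + (1−p)·(-3) = -p - 3
  13p - 8 = -p - 3  ⇒  14p = 5  ⇒  p = 5/14.
For Firm 1 to be willing to mix, Firm 1 must be indifferent between Advertise and Not advertise, which pins down Firm 2's mix.
  Firm 1's payoff from Advertise: q·(-3) + (1−q)·(-4) = q - 4
  Firm 1's payoff from Not advertise: q·(-2) + (1−q)·(-9) = 7q - 9
  q - 4 = 7q - 9  ⇒  -6q = -5  ⇒  q = 5/6.

p = 5/14, q = 5/6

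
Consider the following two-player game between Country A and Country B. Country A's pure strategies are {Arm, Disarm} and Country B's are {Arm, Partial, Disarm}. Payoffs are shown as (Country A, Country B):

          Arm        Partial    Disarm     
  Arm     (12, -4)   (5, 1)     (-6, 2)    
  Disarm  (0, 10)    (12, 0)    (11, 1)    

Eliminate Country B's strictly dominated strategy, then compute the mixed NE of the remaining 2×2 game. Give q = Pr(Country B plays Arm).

Country B's strategy Partial is strictly dominated by Disarm: 2 > 1 and 1 > 0. Eliminate Partial.
For Country A to be willing to mix, Country A must be indifferent between Arm and Disarm, which pins down Country B's mix.
  Country A's expected payoff from Arm: q·12 + (1−q)·(-6) = 18q - 6
  Country A's expected payoff from Disarm: q·0 + (1−q)·11 = -11q + 11
  18q - 6 = -11q + 11  ⇒  29q = 17  ⇒  q = 17/29.

q = 17/29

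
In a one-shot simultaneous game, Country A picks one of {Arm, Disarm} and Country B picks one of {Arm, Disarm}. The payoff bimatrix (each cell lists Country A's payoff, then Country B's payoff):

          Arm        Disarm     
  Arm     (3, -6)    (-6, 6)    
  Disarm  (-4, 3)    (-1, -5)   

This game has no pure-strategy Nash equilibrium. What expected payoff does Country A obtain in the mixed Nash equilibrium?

-9/4

For Country A to be willing to mix, Country A must be indifferent between Arm and Disarm, which pins down Country B's mix.
  Country A's payoff to Arm: q·3 + (1−q)·(-6) = 9q - 6
  Country A's payoff to Disarm: q·(-4) + (1−q)·(-1) = -3q - 1
  9q - 6 = -3q - 1  ⇒  12q = 5  ⇒  q = 5/12.
At equilibrium Country A is indifferent across rows, so Country A's payoff equals the payoff from Arm: (5/12)·3 + (7/12)·(-6) = -9/4.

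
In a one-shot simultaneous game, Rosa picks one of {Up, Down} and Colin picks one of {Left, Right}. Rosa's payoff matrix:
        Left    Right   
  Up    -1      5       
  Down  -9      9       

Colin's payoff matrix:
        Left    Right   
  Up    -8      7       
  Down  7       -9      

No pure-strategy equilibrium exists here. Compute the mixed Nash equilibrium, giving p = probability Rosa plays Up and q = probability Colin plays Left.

Set Colin's expected payoff from Left equal to that from Right:
  Colin's expected payoff from Left: p·(-8) + (1−p)·7 = -15p + 7
  Colin's expected payoff from Right: p·7 + (1−p)·(-9) = 16p - 9
  -15p + 7 = 16p - 9  ⇒  -31p = -16  ⇒  p = 16/31.
For Rosa to be willing to mix, Rosa must be indifferent between Up and Down, which pins down Colin's mix.
  Rosa's payoff from Up: q·(-1) + (1−q)·5 = -6q + 5
  Rosa's payoff from Down: q·(-9) + (1−q)·9 = -18q + 9
  -6q + 5 = -18q + 9  ⇒  12q = 4  ⇒  q = 1/3.

p = 16/31, q = 1/3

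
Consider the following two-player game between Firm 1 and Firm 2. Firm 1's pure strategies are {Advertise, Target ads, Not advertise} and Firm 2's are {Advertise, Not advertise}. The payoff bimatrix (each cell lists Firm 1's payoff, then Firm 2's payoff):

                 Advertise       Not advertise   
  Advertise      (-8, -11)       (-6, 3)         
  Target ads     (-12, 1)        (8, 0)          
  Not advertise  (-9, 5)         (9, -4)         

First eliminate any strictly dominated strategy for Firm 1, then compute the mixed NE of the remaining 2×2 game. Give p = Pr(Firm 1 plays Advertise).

p = 9/23

Firm 1's strategy Target ads is strictly dominated by Not advertise: -9 > -12 and 9 > 8. Eliminate Target ads.
For Firm 2 to be willing to mix, Firm 2 must be indifferent between Advertise and Not advertise, which pins down Firm 1's mix.
  Firm 2's payoff to Advertise: p·(-11) + (1−p)·5 = -16p + 5
  Firm 2's payoff to Not advertise: p·3 + (1−p)·(-4) = 7p - 4
  -16p + 5 = 7p - 4  ⇒  -23p = -9  ⇒  p = 9/23.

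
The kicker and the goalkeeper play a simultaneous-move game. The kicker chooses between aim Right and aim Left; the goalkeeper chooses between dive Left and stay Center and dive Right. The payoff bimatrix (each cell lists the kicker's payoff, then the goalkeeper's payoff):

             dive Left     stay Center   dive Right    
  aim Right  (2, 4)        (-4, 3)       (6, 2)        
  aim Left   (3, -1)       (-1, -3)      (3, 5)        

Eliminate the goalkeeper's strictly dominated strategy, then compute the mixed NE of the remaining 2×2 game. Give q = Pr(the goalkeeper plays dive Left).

q = 3/4

The goalkeeper's strategy stay Center is strictly dominated by dive Left: 4 > 3 and -1 > -3. Eliminate stay Center.
Set the kicker's expected payoff from aim Right equal to that from aim Left:
  the kicker's expected payoff from aim Right: q·2 + (1−q)·6 = -4q + 6
  the kicker's expected payoff from aim Left: q·3 + (1−q)·3 = 3
  -4q + 6 = 3  ⇒  -4q = -3  ⇒  q = 3/4.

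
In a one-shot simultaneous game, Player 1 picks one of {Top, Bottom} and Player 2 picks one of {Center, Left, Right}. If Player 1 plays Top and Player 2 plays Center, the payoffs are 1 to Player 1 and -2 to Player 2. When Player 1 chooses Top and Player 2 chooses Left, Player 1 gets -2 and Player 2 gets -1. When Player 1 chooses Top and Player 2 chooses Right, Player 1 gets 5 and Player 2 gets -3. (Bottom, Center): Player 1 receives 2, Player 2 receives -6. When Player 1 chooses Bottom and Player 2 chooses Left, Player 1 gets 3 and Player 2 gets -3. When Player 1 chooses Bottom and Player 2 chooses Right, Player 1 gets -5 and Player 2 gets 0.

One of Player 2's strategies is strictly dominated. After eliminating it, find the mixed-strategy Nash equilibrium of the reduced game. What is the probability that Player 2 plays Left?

q = 2/3

Player 2's strategy Center is strictly dominated by Left: -1 > -2 and -3 > -6. Eliminate Center.
Set Player 1's expected payoff from Top equal to that from Bottom:
  Player 1's payoff from Top: q·(-2) + (1−q)·5 = -7q + 5
  Player 1's payoff from Bottom: q·3 + (1−q)·(-5) = 8q - 5
  -7q + 5 = 8q - 5  ⇒  -15q = -10  ⇒  q = 2/3.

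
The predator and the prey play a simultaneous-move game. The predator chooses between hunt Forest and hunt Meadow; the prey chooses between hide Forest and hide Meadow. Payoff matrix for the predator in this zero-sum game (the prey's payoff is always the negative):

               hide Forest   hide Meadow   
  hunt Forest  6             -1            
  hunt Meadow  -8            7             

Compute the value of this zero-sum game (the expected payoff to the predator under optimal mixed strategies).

The predator's indifference between hunt Forest and hunt Meadow determines the prey's mixing probability q:
  the predator's expected payoff from hunt Forest: q·6 + (1−q)·(-1) = 7q - 1
  the predator's expected payoff from hunt Meadow: q·(-8) + (1−q)·7 = -15q + 7
  7q - 1 = -15q + 7  ⇒  22q = 8  ⇒  q = 4/11.
The value is the predator's expected payoff against this mix (using hunt Forest): (4/11)·6 + (7/11)·(-1) = 17/11.

v = 17/11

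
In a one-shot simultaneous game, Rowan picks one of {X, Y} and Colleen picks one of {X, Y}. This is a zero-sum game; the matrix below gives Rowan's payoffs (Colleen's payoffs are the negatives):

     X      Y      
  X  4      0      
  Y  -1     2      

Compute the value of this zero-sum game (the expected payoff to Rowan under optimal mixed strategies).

Rowan's indifference between X and Y determines Colleen's mixing probability q:
  Rowan's expected payoff from X: q·4 + (1−q)·0 = 4q
  Rowan's expected payoff from Y: q·(-1) + (1−q)·2 = -3q + 2
  4q = -3q + 2  ⇒  7q = 2  ⇒  q = 2/7.
The value is Rowan's expected payoff against this mix (using X): (2/7)·4 + (5/7)·0 = 8/7.

v = 8/7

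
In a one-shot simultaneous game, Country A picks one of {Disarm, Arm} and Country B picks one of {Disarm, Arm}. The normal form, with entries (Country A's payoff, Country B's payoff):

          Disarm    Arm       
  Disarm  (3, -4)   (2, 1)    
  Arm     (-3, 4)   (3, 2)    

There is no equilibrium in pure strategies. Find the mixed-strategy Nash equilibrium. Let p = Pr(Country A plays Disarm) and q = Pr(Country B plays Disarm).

In a mixed equilibrium Country B is indifferent between Disarm and Arm; this condition fixes p.
  Country B's expected payoff from Disarm: p·(-4) + (1−p)·4 = -8p + 4
  Country B's expected payoff from Arm: p·1 + (1−p)·2 = -p + 2
  -8p + 4 = -p + 2  ⇒  -7p = -2  ⇒  p = 2/7.
Set Country A's expected payoff from Disarm equal to that from Arm:
  Country A's payoff to Disarm: q·3 + (1−q)·2 = q + 2
  Country A's payoff to Arm: q·(-3) + (1−q)·3 = -6q + 3
  q + 2 = -6q + 3  ⇒  7q = 1  ⇒  q = 1/7.

p = 2/7, q = 1/7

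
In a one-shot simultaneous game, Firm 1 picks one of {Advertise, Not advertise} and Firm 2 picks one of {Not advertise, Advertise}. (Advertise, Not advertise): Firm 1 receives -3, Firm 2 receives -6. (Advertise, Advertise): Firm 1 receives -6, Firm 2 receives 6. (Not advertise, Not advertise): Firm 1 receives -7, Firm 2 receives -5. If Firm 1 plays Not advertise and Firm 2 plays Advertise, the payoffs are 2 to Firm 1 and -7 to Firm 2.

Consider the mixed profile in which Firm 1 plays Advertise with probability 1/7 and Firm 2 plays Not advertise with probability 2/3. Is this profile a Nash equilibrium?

Check Firm 2's indifference given Firm 1's mix p = 1/7:
  payoff from Not advertise = -36/7; payoff from Advertise = -36/7 — equal.
Check Firm 1's indifference given Firm 2's mix q = 2/3:
  payoff from Advertise = -4; payoff from Not advertise = -4 — equal.
Both players are indifferent, so neither can profitably deviate.

Yes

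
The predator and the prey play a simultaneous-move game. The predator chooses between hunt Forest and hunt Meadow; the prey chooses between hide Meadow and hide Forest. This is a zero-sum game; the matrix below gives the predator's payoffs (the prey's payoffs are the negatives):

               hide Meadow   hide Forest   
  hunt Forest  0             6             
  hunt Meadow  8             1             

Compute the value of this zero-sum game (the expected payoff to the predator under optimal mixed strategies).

v = 48/13

For the predator to be willing to mix, the predator must be indifferent between hunt Forest and hunt Meadow, which pins down the prey's mix.
  the predator's payoff to hunt Forest: q·0 + (1−q)·6 = -6q + 6
  the predator's payoff to hunt Meadow: q·8 + (1−q)·1 = 7q + 1
  -6q + 6 = 7q + 1  ⇒  -13q = -5  ⇒  q = 5/13.
The value is the predator's expected payoff against this mix (using hunt Forest): (5/13)·0 + (8/13)·6 = 48/13.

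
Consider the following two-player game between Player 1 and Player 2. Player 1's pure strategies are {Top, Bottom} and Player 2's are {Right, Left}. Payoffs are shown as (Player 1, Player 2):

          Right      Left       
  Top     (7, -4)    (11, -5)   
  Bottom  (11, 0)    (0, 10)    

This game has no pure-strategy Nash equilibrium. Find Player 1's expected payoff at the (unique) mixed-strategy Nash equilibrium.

In a mixed equilibrium Player 1 is indifferent between Top and Bottom; this condition fixes q.
  Player 1's payoff to Top: q·7 + (1−q)·11 = -4q + 11
  Player 1's payoff to Bottom: q·11 + (1−q)·0 = 11q
  -4q + 11 = 11q  ⇒  -15q = -11  ⇒  q = 11/15.
At equilibrium Player 1 is indifferent across rows, so Player 1's payoff equals the payoff from Top: (11/15)·7 + (4/15)·11 = 121/15.

121/15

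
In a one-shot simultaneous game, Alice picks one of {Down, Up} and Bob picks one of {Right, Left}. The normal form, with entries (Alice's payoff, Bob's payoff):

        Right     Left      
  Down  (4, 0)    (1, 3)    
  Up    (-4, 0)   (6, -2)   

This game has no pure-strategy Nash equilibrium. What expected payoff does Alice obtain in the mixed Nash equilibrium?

28/13

In a mixed equilibrium Alice is indifferent between Down and Up; this condition fixes q.
  Alice's expected payoff from Down: q·4 + (1−q)·1 = 3q + 1
  Alice's expected payoff from Up: q·(-4) + (1−q)·6 = -10q + 6
  3q + 1 = -10q + 6  ⇒  13q = 5  ⇒  q = 5/13.
At equilibrium Alice is indifferent across rows, so Alice's payoff equals the payoff from Down: (5/13)·4 + (8/13)·1 = 28/13.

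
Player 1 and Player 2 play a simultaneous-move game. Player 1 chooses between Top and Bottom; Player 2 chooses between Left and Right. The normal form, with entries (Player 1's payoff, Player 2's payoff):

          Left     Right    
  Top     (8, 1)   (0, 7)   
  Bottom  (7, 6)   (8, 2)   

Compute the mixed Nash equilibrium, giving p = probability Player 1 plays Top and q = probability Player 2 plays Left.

In a mixed equilibrium Player 2 is indifferent between Left and Right; this condition fixes p.
  Player 2's expected payoff from Left: p·1 + (1−p)·6 = -5p + 6
  Player 2's expected payoff from Right: p·7 + (1−p)·2 = 5p + 2
  -5p + 6 = 5p + 2  ⇒  -10p = -4  ⇒  p = 2/5.
Player 1's indifference between Top and Bottom determines Player 2's mixing probability q:
  Player 1's expected payoff from Top: q·8 + (1−q)·0 = 8q
  Player 1's expected payoff from Bottom: q·7 + (1−q)·8 = -q + 8
  8q = -q + 8  ⇒  9q = 8  ⇒  q = 8/9.

p = 2/5, q = 8/9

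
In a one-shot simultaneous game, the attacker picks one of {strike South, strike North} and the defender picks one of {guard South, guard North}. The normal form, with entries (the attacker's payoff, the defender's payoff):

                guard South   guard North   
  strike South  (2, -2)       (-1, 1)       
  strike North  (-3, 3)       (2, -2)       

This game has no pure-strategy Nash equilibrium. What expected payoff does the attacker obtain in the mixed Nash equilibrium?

The attacker's indifference between strike South and strike North determines the defender's mixing probability q:
  the attacker's payoff to strike South: q·2 + (1−q)·(-1) = 3q - 1
  the attacker's payoff to strike North: q·(-3) + (1−q)·2 = -5q + 2
  3q - 1 = -5q + 2  ⇒  8q = 3  ⇒  q = 3/8.
At equilibrium the attacker is indifferent across rows, so the attacker's payoff equals the payoff from strike South: (3/8)·2 + (5/8)·(-1) = 1/8.

1/8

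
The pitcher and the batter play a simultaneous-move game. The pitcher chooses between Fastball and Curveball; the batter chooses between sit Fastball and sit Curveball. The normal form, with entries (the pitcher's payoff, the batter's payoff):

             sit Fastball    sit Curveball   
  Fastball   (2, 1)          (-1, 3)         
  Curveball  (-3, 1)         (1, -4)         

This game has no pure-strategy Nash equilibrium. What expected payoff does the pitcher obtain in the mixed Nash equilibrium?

Set the pitcher's expected payoff from Fastball equal to that from Curveball:
  the pitcher's expected payoff from Fastball: q·2 + (1−q)·(-1) = 3q - 1
  the pitcher's expected payoff from Curveball: q·(-3) + (1−q)·1 = -4q + 1
  3q - 1 = -4q + 1  ⇒  7q = 2  ⇒  q = 2/7.
At equilibrium the pitcher is indifferent across rows, so the pitcher's payoff equals the payoff from Fastball: (2/7)·2 + (5/7)·(-1) = -1/7.

-1/7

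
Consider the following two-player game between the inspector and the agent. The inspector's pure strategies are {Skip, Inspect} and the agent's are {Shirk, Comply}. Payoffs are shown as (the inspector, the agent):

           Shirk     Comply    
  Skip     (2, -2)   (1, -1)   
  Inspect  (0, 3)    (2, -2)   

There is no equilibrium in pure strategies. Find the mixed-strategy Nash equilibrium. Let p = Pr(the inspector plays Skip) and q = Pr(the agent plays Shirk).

The agent's indifference between Shirk and Comply determines the inspector's mixing probability p:
  the agent's payoff from Shirk: p·(-2) + (1−p)·3 = -5p + 3
  the agent's payoff from Comply: p·(-1) + (1−p)·(-2) = p - 2
  -5p + 3 = p - 2  ⇒  -6p = -5  ⇒  p = 5/6.
The agent's mix must leave the inspector indifferent between Skip and Inspect.
  the inspector's payoff from Skip: q·2 + (1−q)·1 = q + 1
  the inspector's payoff from Inspect: q·0 + (1−q)·2 = -2q + 2
  q + 1 = -2q + 2  ⇒  3q = 1  ⇒  q = 1/3.

p = 5/6, q = 1/3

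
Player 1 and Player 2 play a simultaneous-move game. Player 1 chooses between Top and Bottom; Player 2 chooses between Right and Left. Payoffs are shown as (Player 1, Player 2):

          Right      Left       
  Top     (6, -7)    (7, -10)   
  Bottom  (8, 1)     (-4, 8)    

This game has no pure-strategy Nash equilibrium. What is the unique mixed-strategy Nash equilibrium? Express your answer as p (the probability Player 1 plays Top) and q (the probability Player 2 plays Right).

For Player 2 to be willing to mix, Player 2 must be indifferent between Right and Left, which pins down Player 1's mix.
  Player 2's payoff to Right: p·(-7) + (1−p)·1 = -8p + 1
  Player 2's payoff to Left: p·(-10) + (1−p)·8 = -18p + 8
  -8p + 1 = -18p + 8  ⇒  10p = 7  ⇒  p = 7/10.
Set Player 1's expected payoff from Top equal to that from Bottom:
  Player 1's payoff from Top: q·6 + (1−q)·7 = -q + 7
  Player 1's payoff from Bottom: q·8 + (1−q)·(-4) = 12q - 4
  -q + 7 = 12q - 4  ⇒  -13q = -11  ⇒  q = 11/13.

p = 7/10, q = 11/13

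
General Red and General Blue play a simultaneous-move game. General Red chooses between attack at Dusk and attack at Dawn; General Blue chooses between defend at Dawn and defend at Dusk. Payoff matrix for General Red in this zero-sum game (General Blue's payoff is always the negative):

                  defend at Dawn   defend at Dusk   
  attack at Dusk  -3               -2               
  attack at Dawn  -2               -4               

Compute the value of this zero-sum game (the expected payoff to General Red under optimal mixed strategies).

v = -8/3

General Red's indifference between attack at Dusk and attack at Dawn determines General Blue's mixing probability q:
  General Red's payoff to attack at Dusk: q·(-3) + (1−q)·(-2) = -q - 2
  General Red's payoff to attack at Dawn: q·(-2) + (1−q)·(-4) = 2q - 4
  -q - 2 = 2q - 4  ⇒  -3q = -2  ⇒  q = 2/3.
The value is General Red's expected payoff against this mix (using attack at Dusk): (2/3)·(-3) + (1/3)·(-2) = -8/3.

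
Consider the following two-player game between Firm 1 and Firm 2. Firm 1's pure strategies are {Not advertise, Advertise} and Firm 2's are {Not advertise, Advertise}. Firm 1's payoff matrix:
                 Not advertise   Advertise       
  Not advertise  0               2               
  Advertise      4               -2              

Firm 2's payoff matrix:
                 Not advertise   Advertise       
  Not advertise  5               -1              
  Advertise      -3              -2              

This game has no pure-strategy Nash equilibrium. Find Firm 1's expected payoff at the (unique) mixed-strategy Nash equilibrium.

1

In a mixed equilibrium Firm 1 is indifferent between Not advertise and Advertise; this condition fixes q.
  Firm 1's payoff from Not advertise: q·0 + (1−q)·2 = -2q + 2
  Firm 1's payoff from Advertise: q·4 + (1−q)·(-2) = 6q - 2
  -2q + 2 = 6q - 2  ⇒  -8q = -4  ⇒  q = 1/2.
At equilibrium Firm 1 is indifferent across rows, so Firm 1's payoff equals the payoff from Not advertise: (1/2)·0 + (1/2)·2 = 1.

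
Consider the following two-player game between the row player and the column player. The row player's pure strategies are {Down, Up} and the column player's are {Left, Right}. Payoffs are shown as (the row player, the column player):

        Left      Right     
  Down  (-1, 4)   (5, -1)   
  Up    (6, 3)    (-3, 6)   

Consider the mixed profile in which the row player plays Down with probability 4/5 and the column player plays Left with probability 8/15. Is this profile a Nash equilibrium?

No

Given the row player's mix p = 4/5, the column player's payoff from Left is 19/5 but from Right is 2/5. The column player strictly prefers Left, so the column player would not mix.
So the proposed profile is not a Nash equilibrium.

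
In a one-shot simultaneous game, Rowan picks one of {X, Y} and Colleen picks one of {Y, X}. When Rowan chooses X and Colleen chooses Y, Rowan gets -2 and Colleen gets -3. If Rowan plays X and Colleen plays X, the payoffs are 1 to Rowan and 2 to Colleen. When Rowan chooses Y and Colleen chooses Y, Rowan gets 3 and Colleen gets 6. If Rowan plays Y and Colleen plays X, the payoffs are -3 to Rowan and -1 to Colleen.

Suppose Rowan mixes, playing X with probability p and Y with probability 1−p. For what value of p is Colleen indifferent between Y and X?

Rowan's mix must leave Colleen indifferent between Y and X.
  Colleen's payoff to Y: p·(-3) + (1−p)·6 = -9p + 6
  Colleen's payoff to X: p·2 + (1−p)·(-1) = 3p - 1
  -9p + 6 = 3p - 1  ⇒  -12p = -7  ⇒  p = 7/12.

p = 7/12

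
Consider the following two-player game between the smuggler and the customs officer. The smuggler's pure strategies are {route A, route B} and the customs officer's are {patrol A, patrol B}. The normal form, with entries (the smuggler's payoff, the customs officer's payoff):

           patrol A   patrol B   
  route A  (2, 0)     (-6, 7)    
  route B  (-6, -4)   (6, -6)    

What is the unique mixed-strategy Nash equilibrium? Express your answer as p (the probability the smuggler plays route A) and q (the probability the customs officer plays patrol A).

In a mixed equilibrium the customs officer is indifferent between patrol A and patrol B; this condition fixes p.
  the customs officer's payoff from patrol A: p·0 + (1−p)·(-4) = 4p - 4
  the customs officer's payoff from patrol B: p·7 + (1−p)·(-6) = 13p - 6
  4p - 4 = 13p - 6  ⇒  -9p = -2  ⇒  p = 2/9.
For the smuggler to be willing to mix, the smuggler must be indifferent between route A and route B, which pins down the customs officer's mix.
  the smuggler's payoff from route A: q·2 + (1−q)·(-6) = 8q - 6
  the smuggler's payoff from route B: q·(-6) + (1−q)·6 = -12q + 6
  8q - 6 = -12q + 6  ⇒  20q = 12  ⇒  q = 3/5.

p = 2/9, q = 3/5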